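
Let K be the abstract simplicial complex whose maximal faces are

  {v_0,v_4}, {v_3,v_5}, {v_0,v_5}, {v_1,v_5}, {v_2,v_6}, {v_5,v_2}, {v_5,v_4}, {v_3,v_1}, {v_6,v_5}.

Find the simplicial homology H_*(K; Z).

H_0 = Z,  H_1 = Z^3.

We work with the vertex ordering v_0 < v_1 < v_2 < v_3 < v_4 < v_5 < v_6. The simplices of K, each written with vertices in increasing order, are:

  0-simplices (7): [v_0], [v_1], [v_2], [v_3], [v_4], [v_5], [v_6]
  1-simplices (9): [v_0,v_4], [v_0,v_5], [v_1,v_3], [v_1,v_5], [v_2,v_5], [v_2,v_6], [v_3,v_5], [v_4,v_5], [v_5,v_6]

so the chain groups are C_0 ≅ Z^7, C_1 ≅ Z^9.

Boundary ∂_1: C_1 → C_0 maps an edge to its endpoints' difference, ∂[p,q] = q − p. For instance
  ∂[v_5,v_6] = [v_6] − [v_5].
This gives a 7×9 integer matrix of rank 6; reducing to Smith normal form yields diagonal entries (1,1,1,1,1,1).

From H_k ≅ ker(∂_k) / im(∂_{k+1}) we obtain:

  H_0: rank C_0 − rank ∂_1 = 7 − 6 = 1, and the invariant factors of ∂_1 are all 1, so H_0 = Z.
  H_1: rank ker ∂_1 − rank ∂_2 = (9 − 6) − 0 = 3, and there is no ∂_2, so H_1 = Z^3.

As a check, the Euler characteristic is 7 − 9 = -2, which agrees with 1 − 3 = -2.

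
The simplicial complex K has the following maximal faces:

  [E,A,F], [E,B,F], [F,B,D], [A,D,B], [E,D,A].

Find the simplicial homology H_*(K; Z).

We work with the vertex ordering A < B < D < E < F. The simplices of K, each written with vertices in increasing order, are:

  0-simplices (5): A, B, D, E, F
  1-simplices (10): AB, AD, AE, AF, BD, BE, BF, DE, DF, EF
  2-simplices (5): ABD, ADE, AEF, BDF, BEF

giving chain groups C_0 ≅ Z^5, C_1 ≅ Z^10, C_2 ≅ Z^5.

∂_1: C_1 → C_0 sends each edge [p,q] (with p < q) to q − p. For instance
  ∂DE = E − D.
The 5×10 boundary matrix has rank 4 and Smith normal form diag(1,1,1,1).

Boundary ∂_2: C_2 → C_1 maps a triangle to the signed sum of its edges. For instance
  ∂ABD = BD − AD + AB,
  ∂BDF = DF − BF + BD.
As a 10×5 matrix over Z this has rank 5, with invariant factors (1,1,1,1,1).

Computing H_k = (kernel of ∂_k) / (image of ∂_{k+1}):

  H_0: rank C_0 − rank ∂_1 = 5 − 4 = 1, and the invariant factors of ∂_1 are all 1, so H_0 ≅ Z.
  H_1: rank ker ∂_1 − rank ∂_2 = (10 − 4) − 5 = 1, and the invariant factors of ∂_2 are all 1, so H_1 ≅ Z.
  H_2: rank ker ∂_2 − rank ∂_3 = (5 − 5) − 0 = 0, and there is no ∂_3, so H_2 ≅ 0.

As a check, the Euler characteristic is 5 − 10 + 5 = 0, which agrees with 1 − 1 + 0 = 0.
(K is a triangulation of the Möbius band.)

H_0 = Z,  H_1 = Z,  H_2 = 0.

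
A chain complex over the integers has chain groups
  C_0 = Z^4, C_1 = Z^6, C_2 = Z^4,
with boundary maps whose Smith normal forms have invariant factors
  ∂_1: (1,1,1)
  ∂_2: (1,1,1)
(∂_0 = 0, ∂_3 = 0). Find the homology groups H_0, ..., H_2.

H_0 ≅ Z,  H_1 = 0,  H_2 ≅ Z.

H_0: b_0 = 4 − 0 − 3 = 1; torsion from ∂_1 factors > 1: none. So H_0 ≅ Z.
H_1: b_1 = 6 − 3 − 3 = 0; torsion from ∂_2 factors > 1: none. So H_1 ≅ 0.
H_2: b_2 = 4 − 3 − 0 = 1; torsion from ∂_3 factors > 1: none. So H_2 ≅ Z.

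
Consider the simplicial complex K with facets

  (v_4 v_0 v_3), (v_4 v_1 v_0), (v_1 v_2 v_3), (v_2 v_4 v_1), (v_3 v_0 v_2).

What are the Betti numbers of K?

We work with the vertex ordering v_0 < v_1 < v_2 < v_3 < v_4. The simplices of K, each written with vertices in increasing order, are:

  0-simplices (5): [v_0], [v_1], [v_2], [v_3], [v_4]
  1-simplices (10): [v_0,v_1], [v_0,v_2], [v_0,v_3], [v_0,v_4], [v_1,v_2], [v_1,v_3], [v_1,v_4], [v_2,v_3], [v_2,v_4], [v_3,v_4]
  2-simplices (5): [v_0,v_1,v_4], [v_0,v_2,v_3], [v_0,v_3,v_4], [v_1,v_2,v_3], [v_1,v_2,v_4]

giving chain groups C_0 ≅ Z^5, C_1 ≅ Z^10, C_2 ≅ Z^5.

∂_1: C_1 → C_0 is given by ∂[p,q] = [q] − [p]. For instance
  ∂[v_1,v_2] = [v_2] − [v_1].
The 5×10 boundary matrix has rank 4 and Smith normal form diag(1,1,1,1).

Boundary ∂_2: C_2 → C_1 sends each 2-simplex [p,q,r] to [q,r] − [p,r] + [p,q]. For instance
  ∂[v_1,v_2,v_4] = [v_2,v_4] − [v_1,v_4] + [v_1,v_2],
  ∂[v_0,v_1,v_4] = [v_1,v_4] − [v_0,v_4] + [v_0,v_1].
The 10×5 boundary matrix has rank 5 and Smith normal form diag(1,1,1,1,1).

Computing H_k = (kernel of ∂_k) / (image of ∂_{k+1}):

  H_0: rank C_0 − rank ∂_1 = 5 − 4 = 1, and the invariant factors of ∂_1 are all 1, so H_0 ≅ Z.
  H_1: rank ker ∂_1 − rank ∂_2 = (10 − 4) − 5 = 1, and the invariant factors of ∂_2 are all 1, so H_1 ≅ Z.
  H_2: rank ker ∂_2 − rank ∂_3 = (5 − 5) − 0 = 0, and there is no ∂_3, so H_2 ≅ 0.

As a check, the Euler characteristic is 5 − 10 + 5 = 0, which agrees with 1 − 1 + 0 = 0.
(K is a triangulation of the Möbius band.)

Hence the Betti numbers are b_0 = 1, b_1 = 1, b_2 = 0.

b_0 = 1, b_1 = 1, b_2 = 0.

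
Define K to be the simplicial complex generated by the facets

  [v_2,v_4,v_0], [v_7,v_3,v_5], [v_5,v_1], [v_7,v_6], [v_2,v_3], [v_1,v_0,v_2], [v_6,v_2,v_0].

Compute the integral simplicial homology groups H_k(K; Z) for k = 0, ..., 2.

We work with the vertex ordering v_0 < v_1 < v_2 < v_3 < v_4 < v_5 < v_6 < v_7. The simplices of K, each written with vertices in increasing order, are:

  0-simplices (8): [v_0], [v_1], [v_2], [v_3], [v_4], [v_5], [v_6], [v_7]
  1-simplices (13): [v_0,v_1], [v_0,v_2], [v_0,v_4], [v_0,v_6], [v_1,v_2], [v_1,v_5], [v_2,v_3], [v_2,v_4], [v_2,v_6], [v_3,v_5], [v_3,v_7], [v_5,v_7], [v_6,v_7]
  2-simplices (4): [v_0,v_1,v_2], [v_0,v_2,v_4], [v_0,v_2,v_6], [v_3,v_5,v_7]

giving chain groups C_0 ≅ Z^8, C_1 ≅ Z^13, C_2 ≅ Z^4.

Boundary ∂_1: C_1 → C_0 sends each edge [p,q] (with p < q) to q − p. For instance
  ∂[v_2,v_4] = [v_4] − [v_2].
This gives a 8×13 integer matrix of rank 7; reducing to Smith normal form yields diagonal entries (1,1,1,1,1,1,1).

∂_2: C_2 → C_1 maps a triangle to the signed sum of its edges. For instance
  ∂[v_3,v_5,v_7] = [v_5,v_7] − [v_3,v_7] + [v_3,v_5],
  ∂[v_0,v_1,v_2] = [v_1,v_2] − [v_0,v_2] + [v_0,v_1].
This gives a 13×4 integer matrix of rank 4; reducing to Smith normal form yields diagonal entries (1,1,1,1).

Reading off H_k = ker ∂_k / im ∂_{k+1}:

  H_0: rank C_0 − rank ∂_1 = 8 − 7 = 1, and the invariant factors of ∂_1 are all 1, so H_0 ≅ Z.
  H_1: rank ker ∂_1 − rank ∂_2 = (13 − 7) − 4 = 2, and the invariant factors of ∂_2 are all 1, so H_1 ≅ Z^2.
  H_2: rank ker ∂_2 − rank ∂_3 = (4 − 4) − 0 = 0, and there is no ∂_3, so H_2 ≅ 0.

As a check, the Euler characteristic is 8 − 13 + 4 = -1, which agrees with 1 − 2 + 0 = -1.

H_0 ≅ Z,  H_1 ≅ Z^2,  H_2 = 0.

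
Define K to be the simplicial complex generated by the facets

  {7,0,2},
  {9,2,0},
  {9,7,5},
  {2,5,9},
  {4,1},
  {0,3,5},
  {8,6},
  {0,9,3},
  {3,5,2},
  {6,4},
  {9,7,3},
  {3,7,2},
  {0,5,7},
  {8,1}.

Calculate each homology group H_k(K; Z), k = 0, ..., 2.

Fix the vertex order 0 < 1 < 2 < 3 < 4 < 5 < 6 < 7 < 8 < 9 and write every simplex with vertices in increasing order. Then dim K = 2 and the simplices of K are:

  0-simplices (10): [0], [1], [2], [3], [4], [5], [6], [7], [8], [9]
  1-simplices (19): [0,2], [0,3], [0,5], [0,7], [0,9], [1,4], [1,8], [2,3], [2,5], [2,7], [2,9], [3,5], [3,7], [3,9], [4,6], [5,7], [5,9], [6,8], [7,9]
  2-simplices (10): [0,2,7], [0,2,9], [0,3,5], [0,3,9], [0,5,7], [2,3,5], [2,3,7], [2,5,9], [3,7,9], [5,7,9]

so the chain groups are C_0 ≅ Z^10, C_1 ≅ Z^19, C_2 ≅ Z^10.

∂_1: C_1 → C_0 maps an edge to its endpoints' difference, ∂[p,q] = q − p. For instance
  ∂[0,7] = [7] − [0].
This gives a 10×19 integer matrix of rank 8; reducing to Smith normal form yields diagonal entries (1,1,1,1,1,1,1,1).

∂_2: C_2 → C_1 maps a triangle to the signed sum of its edges. For instance
  ∂[0,2,7] = [2,7] − [0,7] + [0,2],
  ∂[0,3,9] = [3,9] − [0,9] + [0,3].
As a 19×10 matrix over Z this has rank 10, with invariant factors (1,1,1,1,1,1,1,1,1,2).

Now H_k = ker ∂_k / im ∂_{k+1}, so:

  H_0: rank C_0 − rank ∂_1 = 10 − 8 = 2, and the invariant factors of ∂_1 are all 1, so H_0 = Z^2.
  H_1: rank ker ∂_1 − rank ∂_2 = (19 − 8) − 10 = 1, and ∂_2 has invariant factor 2 > 1, so H_1 = Z ⊕ Z/2.
  H_2: rank ker ∂_2 − rank ∂_3 = (10 − 10) − 0 = 0, and there is no ∂_3, so H_2 = 0.

H_0 = Z^2,  H_1 = Z ⊕ Z/2,  H_2 = 0.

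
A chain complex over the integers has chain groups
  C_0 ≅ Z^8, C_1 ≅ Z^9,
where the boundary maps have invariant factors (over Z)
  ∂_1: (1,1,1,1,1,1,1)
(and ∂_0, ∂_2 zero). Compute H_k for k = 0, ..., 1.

H_0 ≅ Z,  H_1 ≅ Z^2.

H_0: b_0 = 8 − 0 − 7 = 1; torsion from ∂_1 factors > 1: none. So H_0 ≅ Z.
H_1: b_1 = 9 − 7 − 0 = 2; torsion from ∂_2 factors > 1: none. So H_1 ≅ Z^2.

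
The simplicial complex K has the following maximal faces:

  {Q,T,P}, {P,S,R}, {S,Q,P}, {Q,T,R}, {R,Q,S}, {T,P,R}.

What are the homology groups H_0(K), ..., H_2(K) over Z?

Take the total order P < Q < R < S < T on the vertex set. Then K (dimension 2) consists of the simplices:

  0-simplices (5): P, Q, R, S, T
  1-simplices (9): PQ, PR, PS, PT, QR, QS, QT, RS, RT
  2-simplices (6): PQS, PQT, PRS, PRT, QRS, QRT

so the chain groups are C_0 ≅ Z^5, C_1 ≅ Z^9, C_2 ≅ Z^6.

Boundary ∂_1: C_1 → C_0 sends each edge [p,q] (with p < q) to q − p. For instance
  ∂RS = S − R.
This gives a 5×9 integer matrix of rank 4; reducing to Smith normal form yields diagonal entries (1,1,1,1).

The boundary map ∂_2: C_2 → C_1 acts by ∂[p,q,r] = [q,r] − [p,r] + [p,q]. For instance
  ∂QRT = RT − QT + QR,
  ∂PQT = QT − PT + PQ.
As a 9×6 matrix over Z this has rank 5, with invariant factors (1,1,1,1,1).

From H_k ≅ ker(∂_k) / im(∂_{k+1}) we obtain:

  H_0: rank C_0 − rank ∂_1 = 5 − 4 = 1, and the invariant factors of ∂_1 are all 1, so H_0 ≅ Z.
  H_1: rank ker ∂_1 − rank ∂_2 = (9 − 4) − 5 = 0, and the invariant factors of ∂_2 are all 1, so H_1 ≅ 0.
  H_2: rank ker ∂_2 − rank ∂_3 = (6 − 5) − 0 = 1, and there is no ∂_3, so H_2 ≅ Z.

H_0 ≅ Z,  H_1 = 0,  H_2 ≅ Z.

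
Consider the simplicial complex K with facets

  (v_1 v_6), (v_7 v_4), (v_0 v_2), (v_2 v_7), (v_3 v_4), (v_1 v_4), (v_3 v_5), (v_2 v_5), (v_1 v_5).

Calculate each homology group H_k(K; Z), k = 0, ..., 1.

H_0 ≅ Z,  H_1 ≅ Z^2.

We work with the vertex ordering v_0 < v_1 < v_2 < v_3 < v_4 < v_5 < v_6 < v_7. The simplices of K, each written with vertices in increasing order, are:

  0-simplices (8): [v_0], [v_1], [v_2], [v_3], [v_4], [v_5], [v_6], [v_7]
  1-simplices (9): [v_0,v_2], [v_1,v_4], [v_1,v_5], [v_1,v_6], [v_2,v_5], [v_2,v_7], [v_3,v_4], [v_3,v_5], [v_4,v_7]

giving chain groups C_0 ≅ Z^8, C_1 ≅ Z^9.

Boundary ∂_1: C_1 → C_0 maps an edge to its endpoints' difference, ∂[p,q] = q − p.
As a 8×9 matrix over Z this has rank 7, with invariant factors (1,1,1,1,1,1,1).

From H_k ≅ ker(∂_k) / im(∂_{k+1}) we obtain:

  H_0: rank C_0 − rank ∂_1 = 8 − 7 = 1, and the invariant factors of ∂_1 are all 1, so H_0 = Z.
  H_1: rank ker ∂_1 − rank ∂_2 = (9 − 7) − 0 = 2, and there is no ∂_2, so H_1 = Z^2.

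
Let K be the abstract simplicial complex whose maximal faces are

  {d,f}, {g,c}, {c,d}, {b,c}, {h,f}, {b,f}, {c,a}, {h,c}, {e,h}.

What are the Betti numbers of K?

b_0 = 1, b_1 = 2.

K has 8 vertices, 9 edges.
rank ∂_0 = 0, rank ∂_1 = 7 ⇒ b_0 = 8 − 0 − 7 = 1; all invariant factors of ∂_1 are 1 so no torsion. So H_0 ≅ Z.
rank ∂_1 = 7, rank ∂_2 = 0 ⇒ b_1 = 9 − 7 − 0 = 2. So H_1 ≅ Z^2.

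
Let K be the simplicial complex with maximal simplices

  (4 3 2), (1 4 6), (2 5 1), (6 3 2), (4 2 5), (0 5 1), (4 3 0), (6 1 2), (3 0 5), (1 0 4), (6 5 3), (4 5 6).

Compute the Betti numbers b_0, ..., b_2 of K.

Fix the vertex order 0 < 1 < 2 < 3 < 4 < 5 < 6 and write every simplex with vertices in increasing order. Then dim K = 2 and the simplices of K are:

  0-simplices (7): [0], [1], [2], [3], [4], [5], [6]
  1-simplices (18): [0,1], [0,3], [0,4], [0,5], [1,2], [1,4], [1,5], [1,6], [2,3], [2,4], [2,5], [2,6], [3,4], [3,5], [3,6], [4,5], [4,6], [5,6]
  2-simplices (12): [0,1,4], [0,1,5], [0,3,4], [0,3,5], [1,2,5], [1,2,6], [1,4,6], [2,3,4], [2,3,6], [2,4,5], [3,5,6], [4,5,6]

so the chain groups are C_0 ≅ Z^7, C_1 ≅ Z^18, C_2 ≅ Z^12.

Boundary ∂_1: C_1 → C_0 is given by ∂[p,q] = [q] − [p].
This gives a 7×18 integer matrix of rank 6; reducing to Smith normal form yields diagonal entries (1,1,1,1,1,1).

The boundary map ∂_2: C_2 → C_1 sends each 2-simplex [p,q,r] to [q,r] − [p,r] + [p,q]. For instance
  ∂[0,1,5] = [1,5] − [0,5] + [0,1],
  ∂[0,3,4] = [3,4] − [0,4] + [0,3].
As a 18×12 matrix over Z this has rank 12, with invariant factors (1,1,1,1,1,1,1,1,1,1,1,2).

Computing H_k = (kernel of ∂_k) / (image of ∂_{k+1}):

  H_0: rank C_0 − rank ∂_1 = 7 − 6 = 1, and the invariant factors of ∂_1 are all 1, so H_0 = Z.
  H_1: rank ker ∂_1 − rank ∂_2 = (18 − 6) − 12 = 0, and ∂_2 has invariant factor 2 > 1, so H_1 = Z/2.
  H_2: rank ker ∂_2 − rank ∂_3 = (12 − 12) − 0 = 0, and there is no ∂_3, so H_2 = 0.

As a check, the Euler characteristic is 7 − 18 + 12 = 1, which agrees with 1 − 0 + 0 = 1.
(K is a triangulation of the real projective plane RP^2.)

Hence the Betti numbers are b_0 = 1, b_1 = 0, b_2 = 0.

b_0 = 1, b_1 = 0, b_2 = 0.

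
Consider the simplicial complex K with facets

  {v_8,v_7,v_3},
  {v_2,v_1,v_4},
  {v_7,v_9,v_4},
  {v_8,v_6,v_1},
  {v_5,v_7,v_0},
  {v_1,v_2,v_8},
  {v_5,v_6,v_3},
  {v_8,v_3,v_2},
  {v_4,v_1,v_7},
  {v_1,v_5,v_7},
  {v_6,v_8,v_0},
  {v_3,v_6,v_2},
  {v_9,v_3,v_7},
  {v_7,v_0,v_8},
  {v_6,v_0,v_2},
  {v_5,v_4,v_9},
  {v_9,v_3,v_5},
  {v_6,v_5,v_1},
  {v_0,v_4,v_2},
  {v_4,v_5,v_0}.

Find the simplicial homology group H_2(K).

Take the total order v_0 < v_1 < v_2 < v_3 < v_4 < v_5 < v_6 < v_7 < v_8 < v_9 on the vertex set. Then K (dimension 2) consists of the simplices:

  0-simplices (10): [v_0], [v_1], [v_2], [v_3], [v_4], [v_5], [v_6], [v_7], [v_8], [v_9]
  1-simplices (30): (30 of them)
  2-simplices (20): (20 of them)

so the chain groups are C_0 ≅ Z^10, C_1 ≅ Z^30, C_2 ≅ Z^20.

Boundary ∂_1: C_1 → C_0 is given by ∂[p,q] = [q] − [p]. For instance
  ∂[v_3,v_8] = [v_8] − [v_3].
The 10×30 boundary matrix has rank 9 and Smith normal form diag(1,1,1,1,1,1,1,1,1).

The boundary map ∂_2: C_2 → C_1 acts by ∂[p,q,r] = [q,r] − [p,r] + [p,q]. For instance
  ∂[v_2,v_3,v_6] = [v_3,v_6] − [v_2,v_6] + [v_2,v_3],
  ∂[v_2,v_3,v_8] = [v_3,v_8] − [v_2,v_8] + [v_2,v_3].
As a 30×20 matrix over Z this has rank 20, with invariant factors (1,1,1,1,1,1,1,1,1,1,1,1,1,1,1,1,1,1,1,2).

From H_k ≅ ker(∂_k) / im(∂_{k+1}) we obtain:

  H_2: rank ker ∂_2 − rank ∂_3 = (20 − 20) − 0 = 0, and there is no ∂_3, so H_2 = 0.

H_2 = 0.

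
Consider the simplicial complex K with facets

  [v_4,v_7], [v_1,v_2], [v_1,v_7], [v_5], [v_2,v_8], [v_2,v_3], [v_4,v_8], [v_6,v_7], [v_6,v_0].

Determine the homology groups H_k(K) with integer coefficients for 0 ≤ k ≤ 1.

K has 9 vertices, 8 edges.
rank ∂_0 = 0, rank ∂_1 = 7 ⇒ b_0 = 9 − 0 − 7 = 2; all invariant factors of ∂_1 are 1 so no torsion. So H_0 ≅ Z^2.
rank ∂_1 = 7, rank ∂_2 = 0 ⇒ b_1 = 8 − 7 − 0 = 1. So H_1 ≅ Z.

H_0 ≅ Z^2,  H_1 ≅ Z.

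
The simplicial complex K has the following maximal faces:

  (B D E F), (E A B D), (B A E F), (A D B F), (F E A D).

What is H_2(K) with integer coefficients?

Fix the vertex order A < B < D < E < F and write every simplex with vertices in increasing order. Then dim K = 3 and the simplices of K are:

  0-simplices (5): A, B, D, E, F
  1-simplices (10): AB, AD, AE, AF, BD, BE, BF, DE, DF, EF
  2-simplices (10): ABD, ABE, ABF, ADE, ADF, AEF, BDE, BDF, BEF, DEF
  3-simplices (5): ABDE, ABDF, ABEF, ADEF, BDEF

Hence C_0 ≅ Z^5, C_1 ≅ Z^10, C_2 ≅ Z^10, C_3 ≅ Z^5.

∂_1: C_1 → C_0 sends each edge [p,q] (with p < q) to q − p.
The resulting 5×10 matrix has rank 4, and its Smith normal form has invariant factors (1,1,1,1).

The boundary map ∂_2: C_2 → C_1 maps a triangle to the signed sum of its edges. For instance
  ∂ABE = BE − AE + AB,
  ∂DEF = EF − DF + DE.
As a 10×10 matrix over Z this has rank 6, with invariant factors (1,1,1,1,1,1).

Boundary ∂_3: C_3 → C_2 sends each 3-simplex σ to the alternating sum Σ_i (−1)^i (σ with its i-th vertex removed). For instance
  ∂ABDF = BDF − ADF + ABF − ABD,
  ∂BDEF = DEF − BEF + BDF − BDE.
This gives a 10×5 integer matrix of rank 4; reducing to Smith normal form yields diagonal entries (1,1,1,1).

Computing H_k = (kernel of ∂_k) / (image of ∂_{k+1}):

  H_2: rank ker ∂_2 − rank ∂_3 = (10 − 6) − 4 = 0, and the invariant factors of ∂_3 are all 1, so H_2 ≅ 0.

H_2 = 0.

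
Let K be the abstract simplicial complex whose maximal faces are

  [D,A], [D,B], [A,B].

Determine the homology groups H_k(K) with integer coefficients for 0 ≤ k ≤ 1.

H_0 = Z,  H_1 = Z.

Take the total order A < B < D on the vertex set. Then K (dimension 1) consists of the simplices:

  0-simplices (3): A, B, D
  1-simplices (3): AB, AD, BD

Hence C_0 ≅ Z^3, C_1 ≅ Z^3.

Boundary ∂_1: C_1 → C_0 maps an edge to its endpoints' difference, ∂[p,q] = q − p.
This gives a 3×3 integer matrix of rank 2; reducing to Smith normal form yields diagonal entries (1,1).

From H_k ≅ ker(∂_k) / im(∂_{k+1}) we obtain:

  H_0: rank C_0 − rank ∂_1 = 3 − 2 = 1, and the invariant factors of ∂_1 are all 1, so H_0 = Z.
  H_1: rank ker ∂_1 − rank ∂_2 = (3 − 2) − 0 = 1, and there is no ∂_2, so H_1 = Z.

As a check, the Euler characteristic is 3 − 3 = 0, which agrees with 1 − 1 = 0.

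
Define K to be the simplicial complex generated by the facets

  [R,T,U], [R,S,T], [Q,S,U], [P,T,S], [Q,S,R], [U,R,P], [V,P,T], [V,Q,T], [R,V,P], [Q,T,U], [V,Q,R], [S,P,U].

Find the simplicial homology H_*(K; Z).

H_0 = Z,  H_1 = Z_2,  H_2 = 0.

Take the total order P < Q < R < S < T < U < V on the vertex set. Then K (dimension 2) consists of the simplices:

  0-simplices (7): P, Q, R, S, T, U, V
  1-simplices (18): PR, PS, PT, PU, PV, QR, QS, QT, QU, QV, RS, RT, RU, RV, ST, SU, TU, TV
  2-simplices (12): PRU, PRV, PST, PSU, PTV, QRS, QRV, QSU, QTU, QTV, RST, RTU

giving chain groups C_0 ≅ Z^7, C_1 ≅ Z^18, C_2 ≅ Z^12.

Boundary ∂_1: C_1 → C_0 is given by ∂[p,q] = [q] − [p]. For instance
  ∂TV = V − T.
The 7×18 boundary matrix has rank 6 and Smith normal form diag(1,1,1,1,1,1).

The boundary map ∂_2: C_2 → C_1 sends each 2-simplex [p,q,r] to [q,r] − [p,r] + [p,q]. For instance
  ∂PTV = TV − PV + PT,
  ∂RTU = TU − RU + RT.
This gives a 18×12 integer matrix of rank 12; reducing to Smith normal form yields diagonal entries (1,1,1,1,1,1,1,1,1,1,1,2).

Reading off H_k = ker ∂_k / im ∂_{k+1}:

  H_0: rank C_0 − rank ∂_1 = 7 − 6 = 1, and the invariant factors of ∂_1 are all 1, so H_0 ≅ Z.
  H_1: rank ker ∂_1 − rank ∂_2 = (18 − 6) − 12 = 0, and ∂_2 has invariant factor 2 > 1, so H_1 ≅ Z_2.
  H_2: rank ker ∂_2 − rank ∂_3 = (12 − 12) − 0 = 0, and there is no ∂_3, so H_2 ≅ 0.

As a check, the Euler characteristic is 7 − 18 + 12 = 1, which agrees with 1 − 0 + 0 = 1.
(K is a triangulation of the real projective plane RP^2.)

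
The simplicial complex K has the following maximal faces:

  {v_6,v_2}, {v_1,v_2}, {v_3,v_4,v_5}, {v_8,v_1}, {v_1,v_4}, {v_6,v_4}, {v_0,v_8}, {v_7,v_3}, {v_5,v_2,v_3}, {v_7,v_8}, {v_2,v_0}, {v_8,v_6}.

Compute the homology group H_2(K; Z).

We work with the vertex ordering v_0 < v_1 < v_2 < v_3 < v_4 < v_5 < v_6 < v_7 < v_8. The simplices of K, each written with vertices in increasing order, are:

  0-simplices (9): [v_0], [v_1], [v_2], [v_3], [v_4], [v_5], [v_6], [v_7], [v_8]
  1-simplices (15): (15 of them)
  2-simplices (2): [v_2,v_3,v_5], [v_3,v_4,v_5]

Hence C_0 ≅ Z^9, C_1 ≅ Z^15, C_2 ≅ Z^2.

Boundary ∂_1: C_1 → C_0 sends each edge [p,q] (with p < q) to q − p. For instance
  ∂[v_4,v_5] = [v_5] − [v_4].
This gives a 9×15 integer matrix of rank 8; reducing to Smith normal form yields diagonal entries (1,1,1,1,1,1,1,1).

The boundary map ∂_2: C_2 → C_1 maps a triangle to the signed sum of its edges. For instance
  ∂[v_2,v_3,v_5] = [v_3,v_5] − [v_2,v_5] + [v_2,v_3],
  ∂[v_3,v_4,v_5] = [v_4,v_5] − [v_3,v_5] + [v_3,v_4].
The 15×2 boundary matrix has rank 2 and Smith normal form diag(1,1).

Computing H_k = (kernel of ∂_k) / (image of ∂_{k+1}):

  H_2: rank ker ∂_2 − rank ∂_3 = (2 − 2) − 0 = 0, and there is no ∂_3, so H_2 ≅ 0.

H_2 ≅ 0.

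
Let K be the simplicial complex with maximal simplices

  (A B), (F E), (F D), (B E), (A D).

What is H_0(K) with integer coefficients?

Take the total order A < B < D < E < F on the vertex set. Then K (dimension 1) consists of the simplices:

  0-simplices (5): A, B, D, E, F
  1-simplices (5): AB, AD, BE, DF, EF

giving chain groups C_0 ≅ Z^5, C_1 ≅ Z^5.

The boundary map ∂_1: C_1 → C_0 is given by ∂[p,q] = [q] − [p].
The resulting 5×5 matrix has rank 4, and its Smith normal form has invariant factors (1,1,1,1).

From H_k ≅ ker(∂_k) / im(∂_{k+1}) we obtain:

  H_0: rank C_0 − rank ∂_1 = 5 − 4 = 1, and the invariant factors of ∂_1 are all 1, so H_0 ≅ Z.

H_0 = Z.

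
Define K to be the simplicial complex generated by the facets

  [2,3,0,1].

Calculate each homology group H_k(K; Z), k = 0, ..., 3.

Order the vertices as 0 < 1 < 2 < 3. Listing each simplex with vertices in this order, K has dimension 3 with simplices:

  0-simplices (4): [0], [1], [2], [3]
  1-simplices (6): [0,1], [0,2], [0,3], [1,2], [1,3], [2,3]
  2-simplices (4): [0,1,2], [0,1,3], [0,2,3], [1,2,3]
  3-simplices (1): [0,1,2,3]

giving chain groups C_0 ≅ Z^4, C_1 ≅ Z^6, C_2 ≅ Z^4, C_3 ≅ Z^1.

Boundary ∂_1: C_1 → C_0 maps an edge to its endpoints' difference, ∂[p,q] = q − p.
As a 4×6 matrix over Z this has rank 3, with invariant factors (1,1,1).

The boundary map ∂_2: C_2 → C_1 maps a triangle to the signed sum of its edges. For instance
  ∂[0,1,2] = [1,2] − [0,2] + [0,1],
  ∂[1,2,3] = [2,3] − [1,3] + [1,2].
As a 6×4 matrix over Z this has rank 3, with invariant factors (1,1,1).

Boundary ∂_3: C_3 → C_2 sends each 3-simplex σ to the alternating sum Σ_i (−1)^i (σ with its i-th vertex removed). For instance
  ∂[0,1,2,3] = [1,2,3] − [0,2,3] + [0,1,3] − [0,1,2].
The 4×1 boundary matrix has rank 1 and Smith normal form diag(1).

Now H_k = ker ∂_k / im ∂_{k+1}, so:

  H_0: rank C_0 − rank ∂_1 = 4 − 3 = 1, and the invariant factors of ∂_1 are all 1, so H_0 = Z.
  H_1: rank ker ∂_1 − rank ∂_2 = (6 − 3) − 3 = 0, and the invariant factors of ∂_2 are all 1, so H_1 = 0.
  H_2: rank ker ∂_2 − rank ∂_3 = (4 − 3) − 1 = 0, and the invariant factors of ∂_3 are all 1, so H_2 = 0.
  H_3: rank ker ∂_3 − rank ∂_4 = (1 − 1) − 0 = 0, and there is no ∂_4, so H_3 = 0.

(K is a triangulation of the 3-simplex.)

H_0 ≅ Z,  H_1 = 0,  H_2 = 0,  H_3 = 0.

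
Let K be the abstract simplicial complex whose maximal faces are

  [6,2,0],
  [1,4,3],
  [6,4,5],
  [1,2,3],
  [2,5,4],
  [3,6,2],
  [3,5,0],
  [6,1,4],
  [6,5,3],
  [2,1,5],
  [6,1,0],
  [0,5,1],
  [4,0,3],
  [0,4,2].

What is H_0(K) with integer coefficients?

H_0 ≅ Z.

Fix the vertex order 0 < 1 < 2 < 3 < 4 < 5 < 6 and write every simplex with vertices in increasing order. Then dim K = 2 and the simplices of K are:

  0-simplices (7): [0], [1], [2], [3], [4], [5], [6]
  1-simplices (21): [0,1], [0,2], [0,3], [0,4], [0,5], [0,6], [1,2], [1,3], [1,4], [1,5], [1,6], [2,3], [2,4], [2,5], [2,6], [3,4], [3,5], [3,6], [4,5], [4,6], [5,6]
  2-simplices (14): [0,1,5], [0,1,6], [0,2,4], [0,2,6], [0,3,4], [0,3,5], [1,2,3], [1,2,5], [1,3,4], [1,4,6], [2,3,6], [2,4,5], [3,5,6], [4,5,6]

Hence C_0 ≅ Z^7, C_1 ≅ Z^21, C_2 ≅ Z^14.

Boundary ∂_1: C_1 → C_0 sends each edge [p,q] (with p < q) to q − p.
The 7×21 boundary matrix has rank 6 and Smith normal form diag(1,1,1,1,1,1).

Boundary ∂_2: C_2 → C_1 sends each 2-simplex [p,q,r] to [q,r] − [p,r] + [p,q]. For instance
  ∂[1,2,5] = [2,5] − [1,5] + [1,2],
  ∂[2,3,6] = [3,6] − [2,6] + [2,3].
As a 21×14 matrix over Z this has rank 13, with invariant factors (1,1,1,1,1,1,1,1,1,1,1,1,1).

Reading off H_k = ker ∂_k / im ∂_{k+1}:

  H_0: rank C_0 − rank ∂_1 = 7 − 6 = 1, and the invariant factors of ∂_1 are all 1, so H_0 ≅ Z.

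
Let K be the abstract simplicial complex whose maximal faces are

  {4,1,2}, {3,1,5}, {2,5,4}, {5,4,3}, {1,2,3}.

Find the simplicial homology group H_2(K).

H_2 = 0.

We work with the vertex ordering 1 < 2 < 3 < 4 < 5. The simplices of K, each written with vertices in increasing order, are:

  0-simplices (5): [1], [2], [3], [4], [5]
  1-simplices (10): [1,2], [1,3], [1,4], [1,5], [2,3], [2,4], [2,5], [3,4], [3,5], [4,5]
  2-simplices (5): [1,2,3], [1,2,4], [1,3,5], [2,4,5], [3,4,5]

Hence C_0 ≅ Z^5, C_1 ≅ Z^10, C_2 ≅ Z^5.

Boundary ∂_1: C_1 → C_0 sends each edge [p,q] (with p < q) to q − p.
As a 5×10 matrix over Z this has rank 4, with invariant factors (1,1,1,1).

The boundary map ∂_2: C_2 → C_1 maps a triangle to the signed sum of its edges. For instance
  ∂[2,4,5] = [4,5] − [2,5] + [2,4],
  ∂[3,4,5] = [4,5] − [3,5] + [3,4].
The 10×5 boundary matrix has rank 5 and Smith normal form diag(1,1,1,1,1).

Computing H_k = (kernel of ∂_k) / (image of ∂_{k+1}):

  H_2: rank ker ∂_2 − rank ∂_3 = (5 − 5) − 0 = 0, and there is no ∂_3, so H_2 ≅ 0.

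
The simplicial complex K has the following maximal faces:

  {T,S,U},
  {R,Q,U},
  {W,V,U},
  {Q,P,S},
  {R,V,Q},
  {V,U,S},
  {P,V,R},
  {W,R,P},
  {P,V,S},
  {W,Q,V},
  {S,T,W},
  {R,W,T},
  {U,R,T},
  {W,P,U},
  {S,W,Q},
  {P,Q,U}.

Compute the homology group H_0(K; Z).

We work with the vertex ordering P < Q < R < S < T < U < V < W. The simplices of K, each written with vertices in increasing order, are:

  0-simplices (8): P, Q, R, S, T, U, V, W
  1-simplices (24): PQ, PR, PS, PU, PV, PW, QR, QS, QU, QV, QW, RT, RU, RV, RW, ST, SU, SV, SW, TU, TW, UV, UW, VW
  2-simplices (16): PQS, PQU, PRV, PRW, PSV, PUW, QRU, QRV, QSW, QVW, RTU, RTW, STU, STW, SUV, UVW

giving chain groups C_0 ≅ Z^8, C_1 ≅ Z^24, C_2 ≅ Z^16.

Boundary ∂_1: C_1 → C_0 is given by ∂[p,q] = [q] − [p]. For instance
  ∂QS = S − Q.
The 8×24 boundary matrix has rank 7 and Smith normal form diag(1,1,1,1,1,1,1).

∂_2: C_2 → C_1 sends each 2-simplex [p,q,r] to [q,r] − [p,r] + [p,q]. For instance
  ∂STW = TW − SW + ST,
  ∂SUV = UV − SV + SU.
As a 24×16 matrix over Z this has rank 15, with invariant factors (1,1,1,1,1,1,1,1,1,1,1,1,1,1,1).

Computing H_k = (kernel of ∂_k) / (image of ∂_{k+1}):

  H_0: rank C_0 − rank ∂_1 = 8 − 7 = 1, and the invariant factors of ∂_1 are all 1, so H_0 = Z.

(K is a triangulation of the torus T^2.)

H_0 ≅ Z.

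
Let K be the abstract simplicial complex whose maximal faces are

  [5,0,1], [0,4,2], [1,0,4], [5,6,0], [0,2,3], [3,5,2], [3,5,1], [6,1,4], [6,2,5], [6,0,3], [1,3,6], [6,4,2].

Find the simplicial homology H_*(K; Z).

K has 7 vertices, 18 edges, 12 triangles.
rank ∂_0 = 0, rank ∂_1 = 6 ⇒ b_0 = 7 − 0 − 6 = 1; all invariant factors of ∂_1 are 1 so no torsion. So H_0 ≅ Z.
rank ∂_1 = 6, rank ∂_2 = 12 ⇒ b_1 = 18 − 6 − 12 = 0; ∂_2 has invariant factor(s) [2] giving torsion. So H_1 ≅ Z/2.
rank ∂_2 = 12, rank ∂_3 = 0 ⇒ b_2 = 12 − 12 − 0 = 0. So H_2 ≅ 0.

H_0 ≅ Z,  H_1 ≅ Z/2,  H_2 = 0.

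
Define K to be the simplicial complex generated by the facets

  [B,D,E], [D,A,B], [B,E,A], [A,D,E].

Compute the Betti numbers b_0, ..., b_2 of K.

Take the total order A < B < D < E on the vertex set. Then K (dimension 2) consists of the simplices:

  0-simplices (4): A, B, D, E
  1-simplices (6): AB, AD, AE, BD, BE, DE
  2-simplices (4): ABD, ABE, ADE, BDE

giving chain groups C_0 ≅ Z^4, C_1 ≅ Z^6, C_2 ≅ Z^4.

The boundary map ∂_1: C_1 → C_0 is given by ∂[p,q] = [q] − [p].
The 4×6 boundary matrix has rank 3 and Smith normal form diag(1,1,1).

Boundary ∂_2: C_2 → C_1 acts by ∂[p,q,r] = [q,r] − [p,r] + [p,q]. For instance
  ∂ADE = DE − AE + AD,
  ∂ABD = BD − AD + AB.
The resulting 6×4 matrix has rank 3, and its Smith normal form has invariant factors (1,1,1).

Computing H_k = (kernel of ∂_k) / (image of ∂_{k+1}):

  H_0: rank C_0 − rank ∂_1 = 4 − 3 = 1, and the invariant factors of ∂_1 are all 1, so H_0 = Z.
  H_1: rank ker ∂_1 − rank ∂_2 = (6 − 3) − 3 = 0, and the invariant factors of ∂_2 are all 1, so H_1 = 0.
  H_2: rank ker ∂_2 − rank ∂_3 = (4 − 3) − 0 = 1, and there is no ∂_3, so H_2 = Z.

As a check, the Euler characteristic is 4 − 6 + 4 = 2, which agrees with 1 − 0 + 1 = 2.
(K is a triangulation of the 2-sphere S^2.)

Hence the Betti numbers are b_0 = 1, b_1 = 0, b_2 = 1.

b_0 = 1, b_1 = 0, b_2 = 1.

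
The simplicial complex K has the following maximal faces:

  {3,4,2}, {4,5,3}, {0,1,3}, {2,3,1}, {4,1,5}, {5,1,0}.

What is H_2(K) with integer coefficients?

H_2 ≅ 0.

Fix the vertex order 0 < 1 < 2 < 3 < 4 < 5 and write every simplex with vertices in increasing order. Then dim K = 2 and the simplices of K are:

  0-simplices (6): [0], [1], [2], [3], [4], [5]
  1-simplices (12): [0,1], [0,3], [0,5], [1,2], [1,3], [1,4], [1,5], [2,3], [2,4], [3,4], [3,5], [4,5]
  2-simplices (6): [0,1,3], [0,1,5], [1,2,3], [1,4,5], [2,3,4], [3,4,5]

giving chain groups C_0 ≅ Z^6, C_1 ≅ Z^12, C_2 ≅ Z^6.

The boundary map ∂_1: C_1 → C_0 is given by ∂[p,q] = [q] − [p]. For instance
  ∂[1,3] = [3] − [1].
This gives a 6×12 integer matrix of rank 5; reducing to Smith normal form yields diagonal entries (1,1,1,1,1).

The boundary map ∂_2: C_2 → C_1 maps a triangle to the signed sum of its edges. For instance
  ∂[1,2,3] = [2,3] − [1,3] + [1,2],
  ∂[3,4,5] = [4,5] − [3,5] + [3,4].
The resulting 12×6 matrix has rank 6, and its Smith normal form has invariant factors (1,1,1,1,1,1).

Reading off H_k = ker ∂_k / im ∂_{k+1}:

  H_2: rank ker ∂_2 − rank ∂_3 = (6 − 6) − 0 = 0, and there is no ∂_3, so H_2 = 0.

(K is a triangulation of the cylinder S^1 x I.)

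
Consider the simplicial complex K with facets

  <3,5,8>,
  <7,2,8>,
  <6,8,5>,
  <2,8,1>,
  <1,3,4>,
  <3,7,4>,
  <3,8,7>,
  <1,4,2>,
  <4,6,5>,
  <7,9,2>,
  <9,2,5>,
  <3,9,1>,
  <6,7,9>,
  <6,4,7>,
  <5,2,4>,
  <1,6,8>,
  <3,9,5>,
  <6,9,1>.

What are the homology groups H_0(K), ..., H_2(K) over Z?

H_0 = Z,  H_1 = Z^2,  H_2 = Z.

Fix the vertex order 1 < 2 < 3 < 4 < 5 < 6 < 7 < 8 < 9 and write every simplex with vertices in increasing order. Then dim K = 2 and the simplices of K are:

  0-simplices (9): [1], [2], [3], [4], [5], [6], [7], [8], [9]
  1-simplices (27): (27 of them)
  2-simplices (18): [1,2,4], [1,2,8], [1,3,4], [1,3,9], [1,6,8], [1,6,9], [2,4,5], [2,5,9], [2,7,8], [2,7,9], [3,4,7], [3,5,8], [3,5,9], [3,7,8], [4,5,6], [4,6,7], [5,6,8], [6,7,9]

so the chain groups are C_0 ≅ Z^9, C_1 ≅ Z^27, C_2 ≅ Z^18.

Boundary ∂_1: C_1 → C_0 maps an edge to its endpoints' difference, ∂[p,q] = q − p.
As a 9×27 matrix over Z this has rank 8, with invariant factors (1,1,1,1,1,1,1,1).

∂_2: C_2 → C_1 maps a triangle to the signed sum of its edges. For instance
  ∂[1,2,4] = [2,4] − [1,4] + [1,2],
  ∂[4,5,6] = [5,6] − [4,6] + [4,5].
The 27×18 boundary matrix has rank 17 and Smith normal form diag(1,1,1,1,1,1,1,1,1,1,1,1,1,1,1,1,1).

From H_k ≅ ker(∂_k) / im(∂_{k+1}) we obtain:

  H_0: rank C_0 − rank ∂_1 = 9 − 8 = 1, and the invariant factors of ∂_1 are all 1, so H_0 ≅ Z.
  H_1: rank ker ∂_1 − rank ∂_2 = (27 − 8) − 17 = 2, and the invariant factors of ∂_2 are all 1, so H_1 ≅ Z^2.
  H_2: rank ker ∂_2 − rank ∂_3 = (18 − 17) − 0 = 1, and there is no ∂_3, so H_2 ≅ Z.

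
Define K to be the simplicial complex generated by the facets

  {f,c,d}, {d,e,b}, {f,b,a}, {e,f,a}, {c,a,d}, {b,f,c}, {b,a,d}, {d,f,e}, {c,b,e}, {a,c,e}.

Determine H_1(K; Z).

Fix the vertex order a < b < c < d < e < f and write every simplex with vertices in increasing order. Then dim K = 2 and the simplices of K are:

  0-simplices (6): a, b, c, d, e, f
  1-simplices (15): ab, ac, ad, ae, af, bc, bd, be, bf, cd, ce, cf, de, df, ef
  2-simplices (10): abd, abf, acd, ace, aef, bce, bcf, bde, cdf, def

Hence C_0 ≅ Z^6, C_1 ≅ Z^15, C_2 ≅ Z^10.

Boundary ∂_1: C_1 → C_0 maps an edge to its endpoints' difference, ∂[p,q] = q − p.
As a 6×15 matrix over Z this has rank 5, with invariant factors (1,1,1,1,1).

Boundary ∂_2: C_2 → C_1 maps a triangle to the signed sum of its edges. For instance
  ∂abf = bf − af + ab,
  ∂bcf = cf − bf + bc.
The resulting 15×10 matrix has rank 10, and its Smith normal form has invariant factors (1,1,1,1,1,1,1,1,1,2).

Computing H_k = (kernel of ∂_k) / (image of ∂_{k+1}):

  H_1: rank ker ∂_1 − rank ∂_2 = (15 − 5) − 10 = 0, and ∂_2 has invariant factor 2 > 1, so H_1 = Z/2.

(K is a triangulation of the real projective plane RP^2.)

H_1 ≅ Z/2.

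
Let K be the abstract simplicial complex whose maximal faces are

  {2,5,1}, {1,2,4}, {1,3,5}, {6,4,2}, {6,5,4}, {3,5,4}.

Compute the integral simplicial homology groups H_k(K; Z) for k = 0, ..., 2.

H_0 = Z,  H_1 = Z,  H_2 = 0.

Order the vertices as 1 < 2 < 3 < 4 < 5 < 6. Listing each simplex with vertices in this order, K has dimension 2 with simplices:

  0-simplices (6): [1], [2], [3], [4], [5], [6]
  1-simplices (12): [1,2], [1,3], [1,4], [1,5], [2,4], [2,5], [2,6], [3,4], [3,5], [4,5], [4,6], [5,6]
  2-simplices (6): [1,2,4], [1,2,5], [1,3,5], [2,4,6], [3,4,5], [4,5,6]

so the chain groups are C_0 ≅ Z^6, C_1 ≅ Z^12, C_2 ≅ Z^6.

The boundary map ∂_1: C_1 → C_0 is given by ∂[p,q] = [q] − [p].
This gives a 6×12 integer matrix of rank 5; reducing to Smith normal form yields diagonal entries (1,1,1,1,1).

∂_2: C_2 → C_1 acts by ∂[p,q,r] = [q,r] − [p,r] + [p,q]. For instance
  ∂[1,2,4] = [2,4] − [1,4] + [1,2],
  ∂[1,2,5] = [2,5] − [1,5] + [1,2].
The resulting 12×6 matrix has rank 6, and its Smith normal form has invariant factors (1,1,1,1,1,1).

Now H_k = ker ∂_k / im ∂_{k+1}, so:

  H_0: rank C_0 − rank ∂_1 = 6 − 5 = 1, and the invariant factors of ∂_1 are all 1, so H_0 ≅ Z.
  H_1: rank ker ∂_1 − rank ∂_2 = (12 − 5) − 6 = 1, and the invariant factors of ∂_2 are all 1, so H_1 ≅ Z.
  H_2: rank ker ∂_2 − rank ∂_3 = (6 − 6) − 0 = 0, and there is no ∂_3, so H_2 ≅ 0.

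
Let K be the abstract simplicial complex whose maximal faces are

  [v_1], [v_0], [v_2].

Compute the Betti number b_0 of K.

Fix the vertex order v_0 < v_1 < v_2 and write every simplex with vertices in increasing order. Then dim K = 0 and the simplices of K are:

  0-simplices (3): [v_0], [v_1], [v_2]

so the chain groups are C_0 ≅ Z^3.

Reading off H_k = ker ∂_k / im ∂_{k+1}:

  H_0: rank C_0 − rank ∂_1 = 3 − 0 = 3, and there is no ∂_1, so H_0 = Z^3.

Hence the Betti numbers are b_0 = 3.

b_0 = 3.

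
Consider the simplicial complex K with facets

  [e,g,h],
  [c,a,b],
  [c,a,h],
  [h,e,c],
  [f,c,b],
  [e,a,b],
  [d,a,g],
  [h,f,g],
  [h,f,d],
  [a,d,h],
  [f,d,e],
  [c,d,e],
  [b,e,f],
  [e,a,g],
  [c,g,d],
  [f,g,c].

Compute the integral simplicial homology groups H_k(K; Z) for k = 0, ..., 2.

Take the total order a < b < c < d < e < f < g < h on the vertex set. Then K (dimension 2) consists of the simplices:

  0-simplices (8): a, b, c, d, e, f, g, h
  1-simplices (24): ab, ac, ad, ae, ag, ah, bc, be, bf, cd, ce, cf, cg, ch, de, df, dg, dh, ef, eg, eh, fg, fh, gh
  2-simplices (16): abc, abe, ach, adg, adh, aeg, bcf, bef, cde, cdg, ceh, cfg, def, dfh, egh, fgh

giving chain groups C_0 ≅ Z^8, C_1 ≅ Z^24, C_2 ≅ Z^16.

∂_1: C_1 → C_0 maps an edge to its endpoints' difference, ∂[p,q] = q − p. For instance
  ∂dh = h − d.
As a 8×24 matrix over Z this has rank 7, with invariant factors (1,1,1,1,1,1,1).

∂_2: C_2 → C_1 maps a triangle to the signed sum of its edges. For instance
  ∂egh = gh − eh + eg,
  ∂adg = dg − ag + ad.
This gives a 24×16 integer matrix of rank 15; reducing to Smith normal form yields diagonal entries (1,1,1,1,1,1,1,1,1,1,1,1,1,1,1).

From H_k ≅ ker(∂_k) / im(∂_{k+1}) we obtain:

  H_0: rank C_0 − rank ∂_1 = 8 − 7 = 1, and the invariant factors of ∂_1 are all 1, so H_0 = Z.
  H_1: rank ker ∂_1 − rank ∂_2 = (24 − 7) − 15 = 2, and the invariant factors of ∂_2 are all 1, so H_1 = Z^2.
  H_2: rank ker ∂_2 − rank ∂_3 = (16 − 15) − 0 = 1, and there is no ∂_3, so H_2 = Z.

As a check, the Euler characteristic is 8 − 24 + 16 = 0, which agrees with 1 − 2 + 1 = 0.

H_0 = Z,  H_1 = Z^2,  H_2 = Z.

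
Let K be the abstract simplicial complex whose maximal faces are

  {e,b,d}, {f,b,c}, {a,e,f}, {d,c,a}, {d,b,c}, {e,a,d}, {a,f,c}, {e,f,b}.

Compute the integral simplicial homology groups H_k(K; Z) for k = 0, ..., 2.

K has 6 vertices, 12 edges, 8 triangles.
rank ∂_0 = 0, rank ∂_1 = 5 ⇒ b_0 = 6 − 0 − 5 = 1; all invariant factors of ∂_1 are 1 so no torsion. So H_0 = Z.
rank ∂_1 = 5, rank ∂_2 = 7 ⇒ b_1 = 12 − 5 − 7 = 0; all invariant factors of ∂_2 are 1 so no torsion. So H_1 = 0.
rank ∂_2 = 7, rank ∂_3 = 0 ⇒ b_2 = 8 − 7 − 0 = 1. So H_2 = Z.

H_0 = Z,  H_1 = 0,  H_2 = Z.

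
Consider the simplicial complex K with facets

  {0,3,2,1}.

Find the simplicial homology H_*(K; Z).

H_0 = Z,  H_1 = 0,  H_2 = 0,  H_3 = 0.

Take the total order 0 < 1 < 2 < 3 on the vertex set. Then K (dimension 3) consists of the simplices:

  0-simplices (4): [0], [1], [2], [3]
  1-simplices (6): [0,1], [0,2], [0,3], [1,2], [1,3], [2,3]
  2-simplices (4): [0,1,2], [0,1,3], [0,2,3], [1,2,3]
  3-simplices (1): [0,1,2,3]

so the chain groups are C_0 ≅ Z^4, C_1 ≅ Z^6, C_2 ≅ Z^4, C_3 ≅ Z^1.

∂_1: C_1 → C_0 is given by ∂[p,q] = [q] − [p]. For instance
  ∂[1,3] = [3] − [1].
The 4×6 boundary matrix has rank 3 and Smith normal form diag(1,1,1).

The boundary map ∂_2: C_2 → C_1 sends each 2-simplex [p,q,r] to [q,r] − [p,r] + [p,q]. For instance
  ∂[0,2,3] = [2,3] − [0,3] + [0,2],
  ∂[0,1,3] = [1,3] − [0,3] + [0,1].
The resulting 6×4 matrix has rank 3, and its Smith normal form has invariant factors (1,1,1).

∂_3: C_3 → C_2 sends each 3-simplex σ to the alternating sum Σ_i (−1)^i (σ with its i-th vertex removed). For instance
  ∂[0,1,2,3] = [1,2,3] − [0,2,3] + [0,1,3] − [0,1,2].
The resulting 4×1 matrix has rank 1, and its Smith normal form has invariant factors (1).

From H_k ≅ ker(∂_k) / im(∂_{k+1}) we obtain:

  H_0: rank C_0 − rank ∂_1 = 4 − 3 = 1, and the invariant factors of ∂_1 are all 1, so H_0 = Z.
  H_1: rank ker ∂_1 − rank ∂_2 = (6 − 3) − 3 = 0, and the invariant factors of ∂_2 are all 1, so H_1 = 0.
  H_2: rank ker ∂_2 − rank ∂_3 = (4 − 3) − 1 = 0, and the invariant factors of ∂_3 are all 1, so H_2 = 0.
  H_3: rank ker ∂_3 − rank ∂_4 = (1 − 1) − 0 = 0, and there is no ∂_4, so H_3 = 0.

As a check, the Euler characteristic is 4 − 6 + 4 − 1 = 1, which agrees with 1 − 0 + 0 − 0 = 1.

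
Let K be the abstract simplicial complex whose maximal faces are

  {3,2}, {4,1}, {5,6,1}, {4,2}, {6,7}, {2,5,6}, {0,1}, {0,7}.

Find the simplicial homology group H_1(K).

H_1 = Z^2.

We work with the vertex ordering 0 < 1 < 2 < 3 < 4 < 5 < 6 < 7. The simplices of K, each written with vertices in increasing order, are:

  0-simplices (8): [0], [1], [2], [3], [4], [5], [6], [7]
  1-simplices (11): [0,1], [0,7], [1,4], [1,5], [1,6], [2,3], [2,4], [2,5], [2,6], [5,6], [6,7]
  2-simplices (2): [1,5,6], [2,5,6]

giving chain groups C_0 ≅ Z^8, C_1 ≅ Z^11, C_2 ≅ Z^2.

∂_1: C_1 → C_0 sends each edge [p,q] (with p < q) to q − p. For instance
  ∂[2,5] = [5] − [2].
The resulting 8×11 matrix has rank 7, and its Smith normal form has invariant factors (1,1,1,1,1,1,1).

Boundary ∂_2: C_2 → C_1 acts by ∂[p,q,r] = [q,r] − [p,r] + [p,q]. For instance
  ∂[2,5,6] = [5,6] − [2,6] + [2,5],
  ∂[1,5,6] = [5,6] − [1,6] + [1,5].
As a 11×2 matrix over Z this has rank 2, with invariant factors (1,1).

From H_k ≅ ker(∂_k) / im(∂_{k+1}) we obtain:

  H_1: rank ker ∂_1 − rank ∂_2 = (11 − 7) − 2 = 2, and the invariant factors of ∂_2 are all 1, so H_1 = Z^2.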